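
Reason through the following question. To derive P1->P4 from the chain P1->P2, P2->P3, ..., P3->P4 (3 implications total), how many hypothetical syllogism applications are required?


With 3 implications in a chain connecting 4 propositions:
P1->P2, P2->P3, ..., P3->P4
Steps needed = (number of implications) - 1 = 3 - 1 = 2

2


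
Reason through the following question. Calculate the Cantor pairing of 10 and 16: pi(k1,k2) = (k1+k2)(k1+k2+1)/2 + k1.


k1 + k2 = 26
(k1+k2)(k1+k2+1)/2 = 26 * 27 / 2 = 351
pi = 351 + 10 = 361

361


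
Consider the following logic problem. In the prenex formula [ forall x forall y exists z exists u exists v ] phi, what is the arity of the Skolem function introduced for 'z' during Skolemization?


Quantifier prefix: forall x forall y exists z exists u exists v
'z' is existentially quantified at position 3.
Universal variables preceding it: x, y
Skolem function arity = 2

2


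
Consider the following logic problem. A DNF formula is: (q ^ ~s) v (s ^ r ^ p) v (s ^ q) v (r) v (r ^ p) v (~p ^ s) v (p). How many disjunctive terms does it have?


A DNF formula is a disjunction of terms (conjunctions).
Terms are separated by v.
Counting the disjuncts: 7 terms.

7


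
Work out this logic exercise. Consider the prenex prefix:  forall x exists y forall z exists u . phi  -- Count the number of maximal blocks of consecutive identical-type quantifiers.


Quantifier-type sequence: A E A E  (A=forall, E=exists)
Group into maximal same-type runs:
  Ax1 | Ex1 | Ax1 | Ex1
Number of blocks = 4

4


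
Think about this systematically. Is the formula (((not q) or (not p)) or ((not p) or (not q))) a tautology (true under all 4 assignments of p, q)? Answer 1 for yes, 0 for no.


Check all 4 assignments:
p=0, q=0: 1
p=0, q=1: 1
p=1, q=0: 1
p=1, q=1: 0
Satisfying count = 3/4.
Tautology iff count = 4: no.

0


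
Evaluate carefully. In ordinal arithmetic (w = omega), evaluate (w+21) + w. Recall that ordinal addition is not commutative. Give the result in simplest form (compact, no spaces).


Compute (w+21) + w.
Ordinal + is associative but NOT commutative; for finite n>0, n + w = w but w + n stays w+n.
(w+21) + w = w + (21+w) = w + w = w*2 (the finite tail 21 is absorbed by the right w).
Result = w*2

w*2


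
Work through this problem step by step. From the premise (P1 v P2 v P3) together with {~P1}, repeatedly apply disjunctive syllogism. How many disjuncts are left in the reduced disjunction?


Original disjuncts (3): P1, P2, P3
Negated (eliminate): ~P1
Remaining disjuncts: P2, P3
Count = 3 - 1 = 2

2


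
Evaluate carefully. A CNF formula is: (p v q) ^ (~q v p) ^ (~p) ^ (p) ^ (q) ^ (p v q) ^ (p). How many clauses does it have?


A CNF formula is a conjunction of clauses.
Clauses are separated by ^.
Counting the conjuncts: 7 clauses.

7


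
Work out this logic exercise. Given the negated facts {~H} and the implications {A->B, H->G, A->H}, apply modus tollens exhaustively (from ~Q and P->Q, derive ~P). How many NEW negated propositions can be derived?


Initial negated facts: {~H}
Apply modus tollens to closure:
  ~H and A->H  =>  ~A
Final negated: {~A, ~H}
New negations: {~A}
Count = 1

1


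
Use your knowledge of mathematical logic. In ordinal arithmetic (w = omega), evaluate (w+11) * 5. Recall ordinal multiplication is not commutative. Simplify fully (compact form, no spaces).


Compute (w+11) * 5.
Ordinal * is associative and left-distributive over +, but NOT commutative; for finite n>1, n*w = w but w*n stays w*n.
(w+11) * 5 = (w+11) repeated 5 times. Each intermediate +11 is absorbed by the following w; only the last survives: w*5+11.
Result = w*5+11

w*5+11


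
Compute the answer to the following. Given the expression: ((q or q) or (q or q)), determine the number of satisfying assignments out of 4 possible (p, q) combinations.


Check all 4 assignments:
p=0, q=0: 0
p=0, q=1: 1
p=1, q=0: 0
p=1, q=1: 1
Count of True = 2

2


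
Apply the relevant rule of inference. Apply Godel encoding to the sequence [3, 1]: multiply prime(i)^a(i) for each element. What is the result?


Encode each element as an exponent of the corresponding prime:
  2^3 = 8
  3^1 = 3
Product = 8 * 3 = 24

24


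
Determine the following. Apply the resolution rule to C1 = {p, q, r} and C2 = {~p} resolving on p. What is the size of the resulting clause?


Remove p from C1 and ~p from C2.
C1 remainder: {q, r}
C2 remainder: {}
Union (resolvent): {q, r}
Resolvent has 2 literal(s).

2


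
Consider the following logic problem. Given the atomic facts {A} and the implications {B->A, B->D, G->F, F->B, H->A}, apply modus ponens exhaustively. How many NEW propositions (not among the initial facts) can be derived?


Initial facts: {A}
Apply modus ponens to closure:
  (no implication fires)
Final known: {A}
New propositions: {(none)}
Count = 0

0


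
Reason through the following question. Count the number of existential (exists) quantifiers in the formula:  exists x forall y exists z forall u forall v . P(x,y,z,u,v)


Quantifier prefix: exists x forall y exists z forall u forall v
Mark each quantifier type:
  E U E U U
Universal count = 3, Existential count = 2
Asked for existential (exists) quantifiers: 2

2


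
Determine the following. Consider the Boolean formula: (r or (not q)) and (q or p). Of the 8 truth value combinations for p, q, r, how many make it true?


Evaluate all 8 assignments for p, q, r:
p=0, q=0, r=0: 0
p=0, q=0, r=1: 0
p=0, q=1, r=0: 0
p=0, q=1, r=1: 1
p=1, q=0, r=0: 1
p=1, q=0, r=1: 1
p=1, q=1, r=0: 0
p=1, q=1, r=1: 1
Satisfying count = 4

4


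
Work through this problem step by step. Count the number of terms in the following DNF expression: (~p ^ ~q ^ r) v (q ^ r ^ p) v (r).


A DNF formula is a disjunction of terms (conjunctions).
Terms are separated by v.
Counting the disjuncts: 3 terms.

3


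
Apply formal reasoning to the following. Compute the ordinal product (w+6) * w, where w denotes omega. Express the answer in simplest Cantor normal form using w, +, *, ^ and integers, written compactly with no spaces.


Compute (w+6) * w.
Ordinal * is associative and left-distributive over +, but NOT commutative; for finite n>1, n*w = w but w*n stays w*n.
(w+6) * w = sup{(w+6)*k : k<w} = sup{w*k+6} = w^2 (the +6 tail is absorbed in the limit).
Result = w^2

w^2


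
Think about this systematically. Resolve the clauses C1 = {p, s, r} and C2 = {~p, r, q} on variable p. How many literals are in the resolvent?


Remove p from C1 and ~p from C2.
C1 remainder: {s, r}
C2 remainder: {r, q}
Union (resolvent): {q, r, s}
Resolvent has 3 literal(s).

3


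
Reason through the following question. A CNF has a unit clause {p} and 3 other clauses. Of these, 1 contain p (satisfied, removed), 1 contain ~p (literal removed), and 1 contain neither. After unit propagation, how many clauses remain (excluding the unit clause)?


Satisfied (removed): 1
Shortened (remain): 1
Unchanged (remain): 1
Remaining = 1 + 1 = 2

2


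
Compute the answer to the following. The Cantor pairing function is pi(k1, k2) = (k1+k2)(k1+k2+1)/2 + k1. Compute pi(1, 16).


k1 + k2 = 17
(k1+k2)(k1+k2+1)/2 = 17 * 18 / 2 = 153
pi = 153 + 1 = 154

154


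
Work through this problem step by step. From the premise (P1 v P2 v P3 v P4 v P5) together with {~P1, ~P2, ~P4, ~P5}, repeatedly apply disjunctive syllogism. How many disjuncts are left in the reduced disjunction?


Original disjuncts (5): P1, P2, P3, P4, P5
Negated (eliminate): ~P1, ~P2, ~P4, ~P5
Remaining disjuncts: P3
Count = 5 - 4 = 1

1


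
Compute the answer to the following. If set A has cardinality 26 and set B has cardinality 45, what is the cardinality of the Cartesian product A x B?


The Cartesian product A x B contains all ordered pairs (a, b).
|A x B| = |A| * |B| = 26 * 45 = 1170

1170


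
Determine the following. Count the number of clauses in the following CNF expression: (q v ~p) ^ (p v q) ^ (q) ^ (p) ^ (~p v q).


A CNF formula is a conjunction of clauses.
Clauses are separated by ^.
Counting the conjuncts: 5 clauses.

5


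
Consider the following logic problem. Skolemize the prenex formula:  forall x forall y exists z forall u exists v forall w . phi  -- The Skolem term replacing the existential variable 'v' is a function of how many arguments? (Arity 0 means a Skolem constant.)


Quantifier prefix: forall x forall y exists z forall u exists v forall w
'v' is existentially quantified at position 5.
Universal variables preceding it: x, y, u
Skolem function arity = 3

3


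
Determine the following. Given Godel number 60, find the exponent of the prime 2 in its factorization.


Factorize 60 by dividing by 2 repeatedly.
Division steps: 2 divides 60 exactly 2 time(s).
Exponent of 2 = 2

2


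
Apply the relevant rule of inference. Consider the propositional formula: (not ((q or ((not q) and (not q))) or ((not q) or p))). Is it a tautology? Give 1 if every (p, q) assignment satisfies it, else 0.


Check all 4 assignments:
p=0, q=0: 0
p=0, q=1: 0
p=1, q=0: 0
p=1, q=1: 0
Satisfying count = 0/4.
Tautology iff count = 4: no.

0


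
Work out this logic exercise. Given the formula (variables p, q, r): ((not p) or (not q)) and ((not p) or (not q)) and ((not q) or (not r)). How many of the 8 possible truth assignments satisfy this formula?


Evaluate all 8 assignments for p, q, r:
p=0, q=0, r=0: 1
p=0, q=0, r=1: 1
p=0, q=1, r=0: 1
p=0, q=1, r=1: 0
p=1, q=0, r=0: 1
p=1, q=0, r=1: 1
p=1, q=1, r=0: 0
p=1, q=1, r=1: 0
Satisfying count = 5

5


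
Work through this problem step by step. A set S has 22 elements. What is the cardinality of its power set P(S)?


The power set of a set with n elements has 2^n elements.
|P(S)| = 2^22 = 4194304

4194304


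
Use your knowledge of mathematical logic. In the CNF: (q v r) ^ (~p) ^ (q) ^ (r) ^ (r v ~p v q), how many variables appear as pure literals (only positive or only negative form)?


Check each variable for pure literal status:
p: pure negative
q: pure positive
r: pure positive
Pure literal count = 3

3


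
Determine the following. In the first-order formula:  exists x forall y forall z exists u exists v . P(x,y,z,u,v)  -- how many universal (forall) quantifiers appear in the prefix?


Quantifier prefix: exists x forall y forall z exists u exists v
Mark each quantifier type:
  E U U E E
Universal count = 2, Existential count = 3
Asked for universal (forall) quantifiers: 2

2


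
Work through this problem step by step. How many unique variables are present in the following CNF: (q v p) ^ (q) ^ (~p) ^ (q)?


Identify each variable that appears in the formula.
Variables found: p, q
Count = 2

2


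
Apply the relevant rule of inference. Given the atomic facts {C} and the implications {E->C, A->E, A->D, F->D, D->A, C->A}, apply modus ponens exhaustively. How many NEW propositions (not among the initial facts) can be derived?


Initial facts: {C}
Apply modus ponens to closure:
  C and C->A  =>  A
  A and A->E  =>  E
  A and A->D  =>  D
Final known: {A, C, D, E}
New propositions: {A, D, E}
Count = 3

3


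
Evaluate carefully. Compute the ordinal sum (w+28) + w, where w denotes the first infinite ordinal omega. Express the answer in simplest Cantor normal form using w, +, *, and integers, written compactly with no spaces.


Compute (w+28) + w.
Ordinal + is associative but NOT commutative; for finite n>0, n + w = w but w + n stays w+n.
(w+28) + w = w + (28+w) = w + w = w*2 (the finite tail 28 is absorbed by the right w).
Result = w*2

w*2


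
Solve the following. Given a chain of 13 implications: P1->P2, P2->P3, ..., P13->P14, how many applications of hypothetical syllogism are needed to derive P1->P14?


With 13 implications in a chain connecting 14 propositions:
P1->P2, P2->P3, ..., P13->P14
Steps needed = (number of implications) - 1 = 13 - 1 = 12

12


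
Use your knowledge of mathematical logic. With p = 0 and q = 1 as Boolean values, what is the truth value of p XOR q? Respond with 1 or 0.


p = 0, q = 1
Operation: p XOR q
Evaluate: 0 XOR 1 = 1

1


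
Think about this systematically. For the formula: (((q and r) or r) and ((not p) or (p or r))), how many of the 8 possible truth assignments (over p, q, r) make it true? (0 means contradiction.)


Check all 8 assignments:
p=0, q=0, r=0: 0
p=0, q=0, r=1: 1
p=0, q=1, r=0: 0
p=0, q=1, r=1: 1
p=1, q=0, r=0: 0
p=1, q=0, r=1: 1
p=1, q=1, r=0: 0
p=1, q=1, r=1: 1
Count of True = 4

4


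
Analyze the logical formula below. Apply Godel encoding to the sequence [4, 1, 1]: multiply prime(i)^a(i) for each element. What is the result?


Encode each element as an exponent of the corresponding prime:
  2^4 = 16
  3^1 = 3
  5^1 = 5
Product = 16 * 3 * 5 = 240

240


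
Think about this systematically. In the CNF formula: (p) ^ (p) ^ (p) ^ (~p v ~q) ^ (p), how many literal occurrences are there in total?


Counting literals in each clause:
Clause 1: 1 literal(s)
Clause 2: 1 literal(s)
Clause 3: 1 literal(s)
Clause 4: 2 literal(s)
Clause 5: 1 literal(s)
Total = 6

6


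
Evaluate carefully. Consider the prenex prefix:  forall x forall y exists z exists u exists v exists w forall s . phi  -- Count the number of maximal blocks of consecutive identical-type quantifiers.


Quantifier-type sequence: A A E E E E A  (A=forall, E=exists)
Group into maximal same-type runs:
  Ax2 | Ex4 | Ax1
Number of blocks = 3

3


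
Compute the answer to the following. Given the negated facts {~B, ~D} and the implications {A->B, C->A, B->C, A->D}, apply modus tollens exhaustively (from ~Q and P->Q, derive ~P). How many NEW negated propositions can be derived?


Initial negated facts: {~B, ~D}
Apply modus tollens to closure:
  ~B and A->B  =>  ~A
  ~A and C->A  =>  ~C
Final negated: {~A, ~B, ~C, ~D}
New negations: {~A, ~C}
Count = 2

2


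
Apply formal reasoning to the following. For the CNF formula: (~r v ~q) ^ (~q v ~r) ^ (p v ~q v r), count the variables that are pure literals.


Check each variable for pure literal status:
p: pure positive
q: pure negative
r: mixed (not pure)
Pure literal count = 2

2


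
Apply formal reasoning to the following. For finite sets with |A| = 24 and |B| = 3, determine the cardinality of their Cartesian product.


The Cartesian product A x B contains all ordered pairs (a, b).
|A x B| = |A| * |B| = 24 * 3 = 72

72


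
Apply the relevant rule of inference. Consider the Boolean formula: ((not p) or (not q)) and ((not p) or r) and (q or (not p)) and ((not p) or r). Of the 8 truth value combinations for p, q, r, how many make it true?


Evaluate all 8 assignments for p, q, r:
p=0, q=0, r=0: 1
p=0, q=0, r=1: 1
p=0, q=1, r=0: 1
p=0, q=1, r=1: 1
p=1, q=0, r=0: 0
p=1, q=0, r=1: 0
p=1, q=1, r=0: 0
p=1, q=1, r=1: 0
Satisfying count = 4

4


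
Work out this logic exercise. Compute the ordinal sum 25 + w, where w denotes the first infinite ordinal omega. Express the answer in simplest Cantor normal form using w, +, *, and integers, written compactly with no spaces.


Compute 25 + w.
Ordinal + is associative but NOT commutative; for finite n>0, n + w = w but w + n stays w+n.
Any finite left addend is absorbed by w on the right: 25 + w = w.
Result = w

w


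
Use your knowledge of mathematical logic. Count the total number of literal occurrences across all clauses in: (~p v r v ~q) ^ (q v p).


Counting literals in each clause:
Clause 1: 3 literal(s)
Clause 2: 2 literal(s)
Total = 5

5


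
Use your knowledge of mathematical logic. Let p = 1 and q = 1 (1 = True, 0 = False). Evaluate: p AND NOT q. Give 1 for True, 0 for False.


p = 1, q = 1
Operation: p AND NOT q
Evaluate: 1 AND NOT 1 = 0

0


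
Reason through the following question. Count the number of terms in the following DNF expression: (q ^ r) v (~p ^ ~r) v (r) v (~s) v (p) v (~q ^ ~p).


A DNF formula is a disjunction of terms (conjunctions).
Terms are separated by v.
Counting the disjuncts: 6 terms.

6


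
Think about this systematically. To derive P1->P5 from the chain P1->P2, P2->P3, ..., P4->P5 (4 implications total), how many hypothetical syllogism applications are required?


With 4 implications in a chain connecting 5 propositions:
P1->P2, P2->P3, ..., P4->P5
Steps needed = (number of implications) - 1 = 4 - 1 = 3

3


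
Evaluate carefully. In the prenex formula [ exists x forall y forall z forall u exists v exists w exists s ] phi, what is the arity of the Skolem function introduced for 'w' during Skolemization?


Quantifier prefix: exists x forall y forall z forall u exists v exists w exists s
'w' is existentially quantified at position 6.
Universal variables preceding it: y, z, u
Skolem function arity = 3

3


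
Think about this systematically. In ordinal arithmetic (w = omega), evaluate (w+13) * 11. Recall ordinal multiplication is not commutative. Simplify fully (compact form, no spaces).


Compute (w+13) * 11.
Ordinal * is associative and left-distributive over +, but NOT commutative; for finite n>1, n*w = w but w*n stays w*n.
(w+13) * 11 = (w+13) repeated 11 times. Each intermediate +13 is absorbed by the following w; only the last survives: w*11+13.
Result = w*11+13

w*11+13


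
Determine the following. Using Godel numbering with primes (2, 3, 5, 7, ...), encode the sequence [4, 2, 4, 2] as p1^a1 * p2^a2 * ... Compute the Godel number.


Encode each element as an exponent of the corresponding prime:
  2^4 = 16
  3^2 = 9
  5^4 = 625
  7^2 = 49
Product = 16 * 9 * 625 * 49 = 4410000

4410000


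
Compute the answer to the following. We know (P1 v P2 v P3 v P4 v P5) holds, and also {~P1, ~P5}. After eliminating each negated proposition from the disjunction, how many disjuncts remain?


Original disjuncts (5): P1, P2, P3, P4, P5
Negated (eliminate): ~P1, ~P5
Remaining disjuncts: P2, P3, P4
Count = 5 - 2 = 3

3


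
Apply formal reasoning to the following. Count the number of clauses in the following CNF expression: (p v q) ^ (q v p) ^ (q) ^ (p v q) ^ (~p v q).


A CNF formula is a conjunction of clauses.
Clauses are separated by ^.
Counting the conjuncts: 5 clauses.

5


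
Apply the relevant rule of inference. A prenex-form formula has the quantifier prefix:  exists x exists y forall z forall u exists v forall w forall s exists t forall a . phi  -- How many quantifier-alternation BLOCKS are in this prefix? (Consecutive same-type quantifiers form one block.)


Quantifier-type sequence: E E A A E A A E A  (A=forall, E=exists)
Group into maximal same-type runs:
  Ex2 | Ax2 | Ex1 | Ax2 | Ex1 | Ax1
Number of blocks = 6

6


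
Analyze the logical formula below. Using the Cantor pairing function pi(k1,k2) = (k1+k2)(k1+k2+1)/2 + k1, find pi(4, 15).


k1 + k2 = 19
(k1+k2)(k1+k2+1)/2 = 19 * 20 / 2 = 190
pi = 190 + 4 = 194

194


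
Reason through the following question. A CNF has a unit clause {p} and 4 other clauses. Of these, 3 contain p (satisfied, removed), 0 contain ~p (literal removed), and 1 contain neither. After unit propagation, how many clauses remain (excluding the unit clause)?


Satisfied (removed): 3
Shortened (remain): 0
Unchanged (remain): 1
Remaining = 0 + 1 = 1

1


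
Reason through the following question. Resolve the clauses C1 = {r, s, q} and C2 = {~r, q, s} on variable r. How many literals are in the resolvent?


Remove r from C1 and ~r from C2.
C1 remainder: {s, q}
C2 remainder: {q, s}
Union (resolvent): {q, s}
Resolvent has 2 literal(s).

2


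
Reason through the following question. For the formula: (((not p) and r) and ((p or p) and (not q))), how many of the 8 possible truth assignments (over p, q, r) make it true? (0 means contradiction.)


Check all 8 assignments:
p=0, q=0, r=0: 0
p=0, q=0, r=1: 0
p=0, q=1, r=0: 0
p=0, q=1, r=1: 0
p=1, q=0, r=0: 0
p=1, q=0, r=1: 0
p=1, q=1, r=0: 0
p=1, q=1, r=1: 0
Count of True = 0

0


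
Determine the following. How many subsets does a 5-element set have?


The power set of a set with n elements has 2^n elements.
|P(S)| = 2^5 = 32

32


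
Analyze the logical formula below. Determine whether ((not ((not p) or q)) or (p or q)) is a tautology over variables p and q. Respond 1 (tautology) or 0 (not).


Check all 4 assignments:
p=0, q=0: 0
p=0, q=1: 1
p=1, q=0: 1
p=1, q=1: 1
Satisfying count = 3/4.
Tautology iff count = 4: no.

0


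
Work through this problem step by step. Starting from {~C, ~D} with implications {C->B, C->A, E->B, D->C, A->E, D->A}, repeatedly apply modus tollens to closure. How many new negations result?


Initial negated facts: {~C, ~D}
Apply modus tollens to closure:
  (no implication fires)
Final negated: {~C, ~D}
New negations: {(none)}
Count = 0

0


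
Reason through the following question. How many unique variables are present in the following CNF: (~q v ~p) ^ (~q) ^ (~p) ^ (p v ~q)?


Identify each variable that appears in the formula.
Variables found: p, q
Count = 2

2


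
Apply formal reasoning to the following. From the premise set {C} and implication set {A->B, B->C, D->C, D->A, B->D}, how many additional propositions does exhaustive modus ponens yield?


Initial facts: {C}
Apply modus ponens to closure:
  (no implication fires)
Final known: {C}
New propositions: {(none)}
Count = 0

0


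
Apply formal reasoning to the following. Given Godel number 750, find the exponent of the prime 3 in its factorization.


Factorize 750 by dividing by 3 repeatedly.
Division steps: 3 divides 750 exactly 1 time(s).
Exponent of 3 = 1

1


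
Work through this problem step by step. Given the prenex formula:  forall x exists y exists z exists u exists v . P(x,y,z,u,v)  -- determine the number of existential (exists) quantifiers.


Quantifier prefix: forall x exists y exists z exists u exists v
Mark each quantifier type:
  U E E E E
Universal count = 1, Existential count = 4
Asked for existential (exists) quantifiers: 4

4


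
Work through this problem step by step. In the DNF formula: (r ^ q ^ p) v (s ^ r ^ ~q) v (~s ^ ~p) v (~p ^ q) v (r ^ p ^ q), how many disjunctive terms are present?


A DNF formula is a disjunction of terms (conjunctions).
Terms are separated by v.
Counting the disjuncts: 5 terms.

5


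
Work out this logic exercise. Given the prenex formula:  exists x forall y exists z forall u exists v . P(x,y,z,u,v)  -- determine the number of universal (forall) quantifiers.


Quantifier prefix: exists x forall y exists z forall u exists v
Mark each quantifier type:
  E U E U E
Universal count = 2, Existential count = 3
Asked for universal (forall) quantifiers: 2

2


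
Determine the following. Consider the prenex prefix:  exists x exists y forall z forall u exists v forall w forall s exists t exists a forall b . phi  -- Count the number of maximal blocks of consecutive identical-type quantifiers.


Quantifier-type sequence: E E A A E A A E E A  (A=forall, E=exists)
Group into maximal same-type runs:
  Ex2 | Ax2 | Ex1 | Ax2 | Ex2 | Ax1
Number of blocks = 6

6


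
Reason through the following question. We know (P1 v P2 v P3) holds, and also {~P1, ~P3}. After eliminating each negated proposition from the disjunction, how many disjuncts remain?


Original disjuncts (3): P1, P2, P3
Negated (eliminate): ~P1, ~P3
Remaining disjuncts: P2
Count = 3 - 2 = 1

1


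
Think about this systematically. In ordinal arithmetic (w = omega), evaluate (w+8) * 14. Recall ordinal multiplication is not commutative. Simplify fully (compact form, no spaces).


Compute (w+8) * 14.
Ordinal * is associative and left-distributive over +, but NOT commutative; for finite n>1, n*w = w but w*n stays w*n.
(w+8) * 14 = (w+8) repeated 14 times. Each intermediate +8 is absorbed by the following w; only the last survives: w*14+8.
Result = w*14+8

w*14+8


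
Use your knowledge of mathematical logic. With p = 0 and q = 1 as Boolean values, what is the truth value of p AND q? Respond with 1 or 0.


p = 0, q = 1
Operation: p AND q
Evaluate: 0 AND 1 = 0

0


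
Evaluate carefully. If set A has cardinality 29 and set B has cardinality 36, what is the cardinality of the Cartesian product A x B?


The Cartesian product A x B contains all ordered pairs (a, b).
|A x B| = |A| * |B| = 29 * 36 = 1044

1044


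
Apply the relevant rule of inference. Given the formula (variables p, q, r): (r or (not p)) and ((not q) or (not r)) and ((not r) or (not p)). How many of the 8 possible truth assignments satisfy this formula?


Evaluate all 8 assignments for p, q, r:
p=0, q=0, r=0: 1
p=0, q=0, r=1: 1
p=0, q=1, r=0: 1
p=0, q=1, r=1: 0
p=1, q=0, r=0: 0
p=1, q=0, r=1: 0
p=1, q=1, r=0: 0
p=1, q=1, r=1: 0
Satisfying count = 3

3


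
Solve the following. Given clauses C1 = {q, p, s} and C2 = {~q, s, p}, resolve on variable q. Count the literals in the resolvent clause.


Remove q from C1 and ~q from C2.
C1 remainder: {p, s}
C2 remainder: {s, p}
Union (resolvent): {p, s}
Resolvent has 2 literal(s).

2


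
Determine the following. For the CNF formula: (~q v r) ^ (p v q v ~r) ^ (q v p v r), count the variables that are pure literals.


Check each variable for pure literal status:
p: pure positive
q: mixed (not pure)
r: mixed (not pure)
Pure literal count = 1

1


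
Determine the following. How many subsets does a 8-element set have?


The power set of a set with n elements has 2^n elements.
|P(S)| = 2^8 = 256

256


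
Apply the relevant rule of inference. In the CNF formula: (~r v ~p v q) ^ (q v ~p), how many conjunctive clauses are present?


A CNF formula is a conjunction of clauses.
Clauses are separated by ^.
Counting the conjuncts: 2 clauses.

2


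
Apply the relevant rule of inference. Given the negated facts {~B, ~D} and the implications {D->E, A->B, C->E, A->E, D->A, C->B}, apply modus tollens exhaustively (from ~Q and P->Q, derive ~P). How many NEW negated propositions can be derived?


Initial negated facts: {~B, ~D}
Apply modus tollens to closure:
  ~B and A->B  =>  ~A
  ~B and C->B  =>  ~C
Final negated: {~A, ~B, ~C, ~D}
New negations: {~A, ~C}
Count = 2

2


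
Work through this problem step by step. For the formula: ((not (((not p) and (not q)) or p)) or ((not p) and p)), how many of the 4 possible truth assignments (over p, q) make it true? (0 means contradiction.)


Check all 4 assignments:
p=0, q=0: 0
p=0, q=1: 1
p=1, q=0: 0
p=1, q=1: 0
Count of True = 1

1


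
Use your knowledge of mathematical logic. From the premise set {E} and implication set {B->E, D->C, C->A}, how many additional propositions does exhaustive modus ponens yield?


Initial facts: {E}
Apply modus ponens to closure:
  (no implication fires)
Final known: {E}
New propositions: {(none)}
Count = 0

0


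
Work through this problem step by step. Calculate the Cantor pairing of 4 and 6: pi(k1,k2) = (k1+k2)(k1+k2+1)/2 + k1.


k1 + k2 = 10
(k1+k2)(k1+k2+1)/2 = 10 * 11 / 2 = 55
pi = 55 + 4 = 59

59


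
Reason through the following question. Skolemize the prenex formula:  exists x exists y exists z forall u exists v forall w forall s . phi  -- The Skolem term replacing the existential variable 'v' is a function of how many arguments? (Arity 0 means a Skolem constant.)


Quantifier prefix: exists x exists y exists z forall u exists v forall w forall s
'v' is existentially quantified at position 5.
Universal variables preceding it: u
Skolem function arity = 1

1


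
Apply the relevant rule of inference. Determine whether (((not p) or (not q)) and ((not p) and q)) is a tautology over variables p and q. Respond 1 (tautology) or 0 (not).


Check all 4 assignments:
p=0, q=0: 0
p=0, q=1: 1
p=1, q=0: 0
p=1, q=1: 0
Satisfying count = 1/4.
Tautology iff count = 4: no.

0


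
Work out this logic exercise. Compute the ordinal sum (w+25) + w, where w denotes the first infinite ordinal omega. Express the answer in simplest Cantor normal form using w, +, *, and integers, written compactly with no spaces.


Compute (w+25) + w.
Ordinal + is associative but NOT commutative; for finite n>0, n + w = w but w + n stays w+n.
(w+25) + w = w + (25+w) = w + w = w*2 (the finite tail 25 is absorbed by the right w).
Result = w*2

w*2


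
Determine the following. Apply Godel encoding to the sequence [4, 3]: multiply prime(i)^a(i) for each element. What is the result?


Encode each element as an exponent of the corresponding prime:
  2^4 = 16
  3^3 = 27
Product = 16 * 27 = 432

432


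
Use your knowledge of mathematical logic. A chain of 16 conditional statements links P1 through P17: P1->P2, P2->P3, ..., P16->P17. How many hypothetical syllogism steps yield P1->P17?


With 16 implications in a chain connecting 17 propositions:
P1->P2, P2->P3, ..., P16->P17
Steps needed = (number of implications) - 1 = 16 - 1 = 15

15


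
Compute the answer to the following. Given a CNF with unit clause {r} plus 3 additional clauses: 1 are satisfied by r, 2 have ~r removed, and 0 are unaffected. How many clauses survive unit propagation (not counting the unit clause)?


Satisfied (removed): 1
Shortened (remain): 2
Unchanged (remain): 0
Remaining = 2 + 0 = 2

2


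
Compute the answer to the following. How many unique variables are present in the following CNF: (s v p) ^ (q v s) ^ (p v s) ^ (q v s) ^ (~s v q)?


Identify each variable that appears in the formula.
Variables found: p, q, s
Count = 3

3


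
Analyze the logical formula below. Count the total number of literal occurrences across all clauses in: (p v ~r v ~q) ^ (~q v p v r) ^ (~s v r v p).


Counting literals in each clause:
Clause 1: 3 literal(s)
Clause 2: 3 literal(s)
Clause 3: 3 literal(s)
Total = 9

9


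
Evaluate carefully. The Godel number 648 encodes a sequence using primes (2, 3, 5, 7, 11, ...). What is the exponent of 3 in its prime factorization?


Factorize 648 by dividing by 3 repeatedly.
Division steps: 3 divides 648 exactly 4 time(s).
Exponent of 3 = 4

4


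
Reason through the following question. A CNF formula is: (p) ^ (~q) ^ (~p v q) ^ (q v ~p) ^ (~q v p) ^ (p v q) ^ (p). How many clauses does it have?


A CNF formula is a conjunction of clauses.
Clauses are separated by ^.
Counting the conjuncts: 7 clauses.

7


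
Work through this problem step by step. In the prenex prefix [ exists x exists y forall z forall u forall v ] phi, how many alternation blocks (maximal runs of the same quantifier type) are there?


Quantifier-type sequence: E E A A A  (A=forall, E=exists)
Group into maximal same-type runs:
  Ex2 | Ax3
Number of blocks = 2

2


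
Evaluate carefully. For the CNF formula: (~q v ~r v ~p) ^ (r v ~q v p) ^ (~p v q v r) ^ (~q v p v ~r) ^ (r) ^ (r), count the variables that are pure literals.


Check each variable for pure literal status:
p: mixed (not pure)
q: mixed (not pure)
r: mixed (not pure)
Pure literal count = 0

0


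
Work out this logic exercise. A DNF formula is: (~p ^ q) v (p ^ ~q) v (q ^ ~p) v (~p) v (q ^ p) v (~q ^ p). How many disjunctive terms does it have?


A DNF formula is a disjunction of terms (conjunctions).
Terms are separated by v.
Counting the disjuncts: 6 terms.

6


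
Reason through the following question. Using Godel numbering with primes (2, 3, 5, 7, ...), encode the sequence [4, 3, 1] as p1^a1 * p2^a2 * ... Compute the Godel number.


Encode each element as an exponent of the corresponding prime:
  2^4 = 16
  3^3 = 27
  5^1 = 5
Product = 16 * 27 * 5 = 2160

2160


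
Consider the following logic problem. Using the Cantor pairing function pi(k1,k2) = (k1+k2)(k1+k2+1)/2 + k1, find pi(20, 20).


k1 + k2 = 40
(k1+k2)(k1+k2+1)/2 = 40 * 41 / 2 = 820
pi = 820 + 20 = 840

840


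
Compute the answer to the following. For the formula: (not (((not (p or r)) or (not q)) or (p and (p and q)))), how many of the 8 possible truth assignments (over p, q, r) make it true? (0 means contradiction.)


Check all 8 assignments:
p=0, q=0, r=0: 0
p=0, q=0, r=1: 0
p=0, q=1, r=0: 0
p=0, q=1, r=1: 1
p=1, q=0, r=0: 0
p=1, q=0, r=1: 0
p=1, q=1, r=0: 0
p=1, q=1, r=1: 0
Count of True = 1

1


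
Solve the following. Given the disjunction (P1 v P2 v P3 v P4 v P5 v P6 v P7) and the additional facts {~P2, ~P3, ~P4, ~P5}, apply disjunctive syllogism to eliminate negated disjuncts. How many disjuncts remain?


Original disjuncts (7): P1, P2, P3, P4, P5, P6, P7
Negated (eliminate): ~P2, ~P3, ~P4, ~P5
Remaining disjuncts: P1, P6, P7
Count = 7 - 4 = 3

3


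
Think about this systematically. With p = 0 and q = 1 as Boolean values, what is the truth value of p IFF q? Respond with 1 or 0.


p = 0, q = 1
Operation: p IFF q
Evaluate: 0 IFF 1 = 0

0


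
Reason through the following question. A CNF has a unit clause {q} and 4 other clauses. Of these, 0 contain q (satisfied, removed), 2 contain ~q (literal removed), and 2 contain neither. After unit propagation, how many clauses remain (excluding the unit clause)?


Satisfied (removed): 0
Shortened (remain): 2
Unchanged (remain): 2
Remaining = 2 + 2 = 4

4


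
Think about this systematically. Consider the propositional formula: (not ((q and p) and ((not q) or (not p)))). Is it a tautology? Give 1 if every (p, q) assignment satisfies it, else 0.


Check all 4 assignments:
p=0, q=0: 1
p=0, q=1: 1
p=1, q=0: 1
p=1, q=1: 1
Satisfying count = 4/4.
Tautology iff count = 4: yes.

1


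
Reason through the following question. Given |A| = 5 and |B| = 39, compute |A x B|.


The Cartesian product A x B contains all ordered pairs (a, b).
|A x B| = |A| * |B| = 5 * 39 = 195

195


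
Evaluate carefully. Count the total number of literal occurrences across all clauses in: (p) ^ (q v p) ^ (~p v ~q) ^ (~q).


Counting literals in each clause:
Clause 1: 1 literal(s)
Clause 2: 2 literal(s)
Clause 3: 2 literal(s)
Clause 4: 1 literal(s)
Total = 6

6


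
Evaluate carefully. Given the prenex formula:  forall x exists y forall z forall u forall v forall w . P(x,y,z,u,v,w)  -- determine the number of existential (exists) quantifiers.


Quantifier prefix: forall x exists y forall z forall u forall v forall w
Mark each quantifier type:
  U E U U U U
Universal count = 5, Existential count = 1
Asked for existential (exists) quantifiers: 1

1


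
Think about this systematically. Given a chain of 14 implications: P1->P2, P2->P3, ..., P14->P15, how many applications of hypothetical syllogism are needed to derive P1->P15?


With 14 implications in a chain connecting 15 propositions:
P1->P2, P2->P3, ..., P14->P15
Steps needed = (number of implications) - 1 = 14 - 1 = 13

13


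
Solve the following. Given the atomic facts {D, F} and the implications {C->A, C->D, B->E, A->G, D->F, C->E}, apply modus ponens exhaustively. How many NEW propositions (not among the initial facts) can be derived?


Initial facts: {D, F}
Apply modus ponens to closure:
  (no implication fires)
Final known: {D, F}
New propositions: {(none)}
Count = 0

0


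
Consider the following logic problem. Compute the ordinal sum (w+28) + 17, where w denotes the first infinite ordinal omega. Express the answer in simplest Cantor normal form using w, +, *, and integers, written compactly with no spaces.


Compute (w+28) + 17.
Ordinal + is associative but NOT commutative; for finite n>0, n + w = w but w + n stays w+n.
By associativity: (w+28) + 17 = w + (28+17) = w+45.
Result = w+45

w+45


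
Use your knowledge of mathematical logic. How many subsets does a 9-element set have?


The power set of a set with n elements has 2^n elements.
|P(S)| = 2^9 = 512

512


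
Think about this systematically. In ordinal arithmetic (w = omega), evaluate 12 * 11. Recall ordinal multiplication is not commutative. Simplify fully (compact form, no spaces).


Compute 12 * 11.
Ordinal * is associative and left-distributive over +, but NOT commutative; for finite n>1, n*w = w but w*n stays w*n.
Both finite; ordinal * agrees with natural *: 12 * 11 = 132.
Result = 132

132


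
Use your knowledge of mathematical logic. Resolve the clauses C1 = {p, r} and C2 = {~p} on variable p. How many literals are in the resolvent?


Remove p from C1 and ~p from C2.
C1 remainder: {r}
C2 remainder: {}
Union (resolvent): {r}
Resolvent has 1 literal(s).

1


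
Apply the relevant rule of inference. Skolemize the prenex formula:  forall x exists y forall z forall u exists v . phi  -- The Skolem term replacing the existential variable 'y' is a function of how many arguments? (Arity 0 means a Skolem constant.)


Quantifier prefix: forall x exists y forall z forall u exists v
'y' is existentially quantified at position 2.
Universal variables preceding it: x
Skolem function arity = 1

1


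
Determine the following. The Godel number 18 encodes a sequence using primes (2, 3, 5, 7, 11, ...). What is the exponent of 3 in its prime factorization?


Factorize 18 by dividing by 3 repeatedly.
Division steps: 3 divides 18 exactly 2 time(s).
Exponent of 3 = 2

2


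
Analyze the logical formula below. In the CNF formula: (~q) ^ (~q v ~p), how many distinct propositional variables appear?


Identify each variable that appears in the formula.
Variables found: p, q
Count = 2

2


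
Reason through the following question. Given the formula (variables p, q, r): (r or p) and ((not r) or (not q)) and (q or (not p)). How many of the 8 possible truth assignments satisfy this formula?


Evaluate all 8 assignments for p, q, r:
p=0, q=0, r=0: 0
p=0, q=0, r=1: 1
p=0, q=1, r=0: 0
p=0, q=1, r=1: 0
p=1, q=0, r=0: 0
p=1, q=0, r=1: 0
p=1, q=1, r=0: 1
p=1, q=1, r=1: 0
Satisfying count = 2

2


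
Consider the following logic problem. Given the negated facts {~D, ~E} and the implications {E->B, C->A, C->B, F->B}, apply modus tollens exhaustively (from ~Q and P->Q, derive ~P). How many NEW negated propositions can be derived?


Initial negated facts: {~D, ~E}
Apply modus tollens to closure:
  (no implication fires)
Final negated: {~D, ~E}
New negations: {(none)}
Count = 0

0


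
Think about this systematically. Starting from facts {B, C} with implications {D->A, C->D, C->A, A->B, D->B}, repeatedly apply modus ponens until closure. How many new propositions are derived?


Initial facts: {B, C}
Apply modus ponens to closure:
  C and C->D  =>  D
  C and C->A  =>  A
Final known: {A, B, C, D}
New propositions: {A, D}
Count = 2

2


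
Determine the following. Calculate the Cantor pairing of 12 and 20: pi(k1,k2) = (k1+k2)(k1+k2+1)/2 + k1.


k1 + k2 = 32
(k1+k2)(k1+k2+1)/2 = 32 * 33 / 2 = 528
pi = 528 + 12 = 540

540


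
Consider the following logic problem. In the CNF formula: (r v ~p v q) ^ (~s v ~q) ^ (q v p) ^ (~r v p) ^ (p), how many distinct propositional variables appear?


Identify each variable that appears in the formula.
Variables found: p, q, r, s
Count = 4

4


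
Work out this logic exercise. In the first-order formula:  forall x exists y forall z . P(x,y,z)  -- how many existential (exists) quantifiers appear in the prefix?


Quantifier prefix: forall x exists y forall z
Mark each quantifier type:
  U E U
Universal count = 2, Existential count = 1
Asked for existential (exists) quantifiers: 1

1


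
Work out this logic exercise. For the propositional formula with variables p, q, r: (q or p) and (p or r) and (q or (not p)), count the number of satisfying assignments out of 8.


Evaluate all 8 assignments for p, q, r:
p=0, q=0, r=0: 0
p=0, q=0, r=1: 0
p=0, q=1, r=0: 0
p=0, q=1, r=1: 1
p=1, q=0, r=0: 0
p=1, q=0, r=1: 0
p=1, q=1, r=0: 1
p=1, q=1, r=1: 1
Satisfying count = 3

3


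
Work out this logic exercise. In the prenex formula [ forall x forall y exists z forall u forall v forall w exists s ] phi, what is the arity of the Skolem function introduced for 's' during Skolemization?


Quantifier prefix: forall x forall y exists z forall u forall v forall w exists s
's' is existentially quantified at position 7.
Universal variables preceding it: x, y, u, v, w
Skolem function arity = 5

5


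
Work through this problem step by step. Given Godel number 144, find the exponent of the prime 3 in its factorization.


Factorize 144 by dividing by 3 repeatedly.
Division steps: 3 divides 144 exactly 2 time(s).
Exponent of 3 = 2

2
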